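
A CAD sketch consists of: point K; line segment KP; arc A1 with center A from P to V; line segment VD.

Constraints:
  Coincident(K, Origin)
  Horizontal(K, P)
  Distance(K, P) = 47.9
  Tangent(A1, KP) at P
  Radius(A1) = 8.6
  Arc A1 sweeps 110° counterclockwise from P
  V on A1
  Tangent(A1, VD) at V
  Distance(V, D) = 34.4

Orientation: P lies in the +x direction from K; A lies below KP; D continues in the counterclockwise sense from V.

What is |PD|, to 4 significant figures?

44.02

On A1, P sits at bearing 90° from A; a 110° counterclockwise sweep puts V at bearing 200°, so V = A + 8.6·(cos 200°, sin 200°) = (39.82, -11.54). Since A1 is tangent to VD there, AV ⟂ VD, so VD runs along (−sin 200°, cos 200°); with |VD| = 34.4, D = (51.58, -43.87). Then |PD| = |D − P| = 44.02.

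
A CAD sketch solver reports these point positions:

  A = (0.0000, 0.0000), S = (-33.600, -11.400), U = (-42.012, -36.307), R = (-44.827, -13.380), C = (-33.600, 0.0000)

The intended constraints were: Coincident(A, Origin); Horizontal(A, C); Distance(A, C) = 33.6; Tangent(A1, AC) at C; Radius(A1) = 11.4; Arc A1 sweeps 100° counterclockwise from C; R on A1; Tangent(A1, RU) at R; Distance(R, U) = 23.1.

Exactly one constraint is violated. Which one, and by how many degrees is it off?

Tangent(A1, RU) at R — off by 3.00°.

A = (0.00, 0.00) ✓; A.y = 0.00, C.y = 0.00 ✓; |AC| = 33.60 ✓; ∠(SC, CA) = 90.00° ✓; |SC| = 11.40 ✓; bearing(S→R) − bearing(S→C) = 100.0° ✓; |SR| = 11.40 ✓; ∠(SR, RU) = 93.00° ✗; |RU| = 23.10 ✓.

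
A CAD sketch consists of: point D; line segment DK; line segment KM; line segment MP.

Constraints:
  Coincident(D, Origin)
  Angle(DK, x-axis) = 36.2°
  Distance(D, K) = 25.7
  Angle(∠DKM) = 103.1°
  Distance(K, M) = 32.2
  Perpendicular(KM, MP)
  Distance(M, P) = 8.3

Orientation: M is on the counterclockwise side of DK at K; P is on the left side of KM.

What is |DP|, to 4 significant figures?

41.54

D is at the origin; DK runs at 36.2° with length 25.7, so K = 25.7·(cos 36.2°, sin 36.2°) = (20.74, 15.18). ∠DKM = 103.1°, so KM runs at 36.2° + (180° − 103.1°) = 113.1° from the x-axis; with |KM| = 32.2, M = K + 32.2·(cos 113.1°, sin 113.1°) = (8.106, 44.80). KM is perpendicular to MP; with |MP| = 8.3 on the left of KM, P = M + 8.3·(-0.9198, -0.3923) = (0.4711, 41.54). Then |DP| = |P − D| = 41.54.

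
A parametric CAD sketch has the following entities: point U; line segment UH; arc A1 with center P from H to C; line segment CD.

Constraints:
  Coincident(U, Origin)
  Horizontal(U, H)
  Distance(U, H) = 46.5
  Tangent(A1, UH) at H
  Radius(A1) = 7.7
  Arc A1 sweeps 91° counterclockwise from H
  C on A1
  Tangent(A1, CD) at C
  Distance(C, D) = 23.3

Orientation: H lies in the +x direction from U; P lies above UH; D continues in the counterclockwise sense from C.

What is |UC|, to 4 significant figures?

54.76

U is at the origin; UH is horizontal with |UH| = 46.5 and H on the +x side, so H = (46.50, 0.000). The tangent condition forces PH to be normal to UH, so P = H + (0, 7.7) = (46.50, 7.700). On A1, H sits at bearing -90° from P; a 91° counterclockwise sweep puts C at bearing 1°, so C = P + 7.7·(cos 1°, sin 1°) = (54.20, 7.834). Then |UC| = |C − U| = 54.76.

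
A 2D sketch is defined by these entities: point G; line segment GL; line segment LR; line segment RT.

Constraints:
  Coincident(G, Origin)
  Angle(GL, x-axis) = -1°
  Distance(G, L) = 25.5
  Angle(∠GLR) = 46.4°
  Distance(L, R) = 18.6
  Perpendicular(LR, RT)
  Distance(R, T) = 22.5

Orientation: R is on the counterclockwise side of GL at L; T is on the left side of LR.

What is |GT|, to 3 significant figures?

4.16

∠GLR = 46.4°, so LR runs at -1.0° + (180° − 46.4°) = 133° from the x-axis; with |LR| = 18.6, R = L + 18.6·(cos 133°, sin 133°) = (12.9, 13.2). LR ⟂ RT; with |RT| = 22.5 on the left of LR, T = R + 22.5·(-0.736, -0.677) = (-3.66, -1.98). Then |GT| = |T − G| = 4.16.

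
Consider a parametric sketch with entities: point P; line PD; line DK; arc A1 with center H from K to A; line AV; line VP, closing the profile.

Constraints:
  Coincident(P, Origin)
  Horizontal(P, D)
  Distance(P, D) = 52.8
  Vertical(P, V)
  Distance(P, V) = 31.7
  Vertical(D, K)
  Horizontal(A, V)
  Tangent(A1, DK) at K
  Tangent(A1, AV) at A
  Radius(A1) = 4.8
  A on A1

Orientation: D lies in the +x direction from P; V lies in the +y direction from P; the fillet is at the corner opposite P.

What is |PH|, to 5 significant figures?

55.024

P and V share the same x with |PV| = 31.7 and V on the +y side, so V = (0.0000, 31.700). The virtual corner opposite P is at (52.800, 31.700). Tangency of A1 to DK means the radius HK is perpendicular to DK and the tangent condition forces HA to be normal to AV, with radius 4.8, so the center H sits 4.8 in from both sides at H = (48.000, 26.900). Then |PH| = |H − P| = 55.024.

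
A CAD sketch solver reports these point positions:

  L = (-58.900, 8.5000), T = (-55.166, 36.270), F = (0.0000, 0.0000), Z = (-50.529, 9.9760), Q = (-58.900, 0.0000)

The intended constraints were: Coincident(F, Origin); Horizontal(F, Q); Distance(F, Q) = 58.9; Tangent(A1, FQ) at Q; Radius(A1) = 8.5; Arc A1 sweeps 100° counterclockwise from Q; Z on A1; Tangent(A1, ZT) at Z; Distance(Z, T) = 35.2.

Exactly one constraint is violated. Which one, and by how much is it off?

Distance(Z, T) = 35.2 — off by 8.50.

F = (0.00, 0.00) ✓; F.y = 0.00, Q.y = 0.00 ✓; |FQ| = 58.90 ✓; ∠(LQ, QF) = 90.00° ✓; |LQ| = 8.500 ✓; bearing(L→Z) − bearing(L→Q) = 100.0° ✓; |LZ| = 8.500 ✓; ∠(LZ, ZT) = 90.00° ✓; |ZT| = 26.70 ✗.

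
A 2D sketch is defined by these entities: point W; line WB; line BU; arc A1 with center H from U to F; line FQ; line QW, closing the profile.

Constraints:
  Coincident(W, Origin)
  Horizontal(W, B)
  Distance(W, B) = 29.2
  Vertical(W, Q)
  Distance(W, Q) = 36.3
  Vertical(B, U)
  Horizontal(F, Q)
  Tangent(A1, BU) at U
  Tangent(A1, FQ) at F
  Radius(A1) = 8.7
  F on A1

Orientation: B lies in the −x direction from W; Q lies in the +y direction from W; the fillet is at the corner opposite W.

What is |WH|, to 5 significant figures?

34.380

W is at the origin; W and B share the same y with |WB| = 29.2 and B on the −x side, so B = (-29.200, 0.0000). WQ is vertical with |WQ| = 36.3 and Q on the +y side, so Q = (0.0000, 36.300). The virtual corner opposite W is at (-29.200, 36.300). The tangent condition forces HU to be normal to BU and since A1 is tangent to FQ there, HF ⟂ FQ, with radius 8.7, so the center H sits 8.7 in from both sides at H = (-20.500, 27.600). Then |WH| = |H − W| = 34.380.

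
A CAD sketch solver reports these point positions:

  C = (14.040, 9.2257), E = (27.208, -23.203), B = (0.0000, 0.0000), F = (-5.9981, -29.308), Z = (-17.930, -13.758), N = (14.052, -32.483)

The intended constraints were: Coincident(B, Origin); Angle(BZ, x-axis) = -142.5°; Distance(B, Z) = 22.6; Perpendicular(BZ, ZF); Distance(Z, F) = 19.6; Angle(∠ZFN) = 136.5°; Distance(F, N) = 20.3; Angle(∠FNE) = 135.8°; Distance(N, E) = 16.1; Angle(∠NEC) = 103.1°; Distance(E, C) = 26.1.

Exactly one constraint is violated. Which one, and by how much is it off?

Distance(E, C) = 26.1 — off by 8.90.

B = (0.00, 0.00) ✓; BZ at -142.5° ✓; |BZ| = 22.60 ✓; ∠(BZ, ZF) = 90.00° ✓; |ZF| = 19.60 ✓; ∠ZFN = 136.5° ✓; |FN| = 20.30 ✓; ∠FNE = 135.8° ✓; |NE| = 16.10 ✓; ∠NEC = 103.1° ✓; |EC| = 35.00 ✗.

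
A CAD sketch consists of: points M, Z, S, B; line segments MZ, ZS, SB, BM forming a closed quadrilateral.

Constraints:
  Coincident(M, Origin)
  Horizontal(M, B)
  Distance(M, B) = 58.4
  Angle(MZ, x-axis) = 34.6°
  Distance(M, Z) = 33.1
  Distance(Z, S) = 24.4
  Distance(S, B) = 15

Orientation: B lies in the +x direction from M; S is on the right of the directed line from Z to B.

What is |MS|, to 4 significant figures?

43.41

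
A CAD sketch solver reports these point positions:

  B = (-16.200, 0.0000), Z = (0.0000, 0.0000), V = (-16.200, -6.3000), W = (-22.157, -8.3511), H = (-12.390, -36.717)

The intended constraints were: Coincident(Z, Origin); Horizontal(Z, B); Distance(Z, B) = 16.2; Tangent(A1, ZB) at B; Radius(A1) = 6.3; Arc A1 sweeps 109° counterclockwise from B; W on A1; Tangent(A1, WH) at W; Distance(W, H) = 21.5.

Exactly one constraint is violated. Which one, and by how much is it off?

Distance(W, H) = 21.5 — off by 8.50.

Z = (0.00, 0.00) ✓; Z.y = 0.00, B.y = 0.00 ✓; |ZB| = 16.20 ✓; ∠(VB, BZ) = 90.00° ✓; |VB| = 6.300 ✓; bearing(V→W) − bearing(V→B) = 109.0° ✓; |VW| = 6.300 ✓; ∠(VW, WH) = 90.00° ✓; |WH| = 30.00 ✗.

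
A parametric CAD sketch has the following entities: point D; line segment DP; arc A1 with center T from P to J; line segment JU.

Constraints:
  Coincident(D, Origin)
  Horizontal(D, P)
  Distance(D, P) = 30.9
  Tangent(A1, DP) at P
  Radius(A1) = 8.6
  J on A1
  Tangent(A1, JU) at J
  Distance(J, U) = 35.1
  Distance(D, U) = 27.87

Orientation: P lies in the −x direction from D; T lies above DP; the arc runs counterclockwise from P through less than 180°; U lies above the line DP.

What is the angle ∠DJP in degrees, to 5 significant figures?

150.94°

Checks: |TJ| = 8.600 ✓; ∠(TJ, JU) = 90.00° ✓; |JU| = 35.10 ✓; |DU| = 27.87 ✓.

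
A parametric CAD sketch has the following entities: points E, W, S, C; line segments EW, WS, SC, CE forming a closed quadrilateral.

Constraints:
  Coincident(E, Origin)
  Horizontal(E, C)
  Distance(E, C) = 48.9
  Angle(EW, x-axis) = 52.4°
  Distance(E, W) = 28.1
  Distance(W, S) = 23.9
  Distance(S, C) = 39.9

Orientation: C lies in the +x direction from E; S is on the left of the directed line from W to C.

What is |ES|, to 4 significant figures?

51.69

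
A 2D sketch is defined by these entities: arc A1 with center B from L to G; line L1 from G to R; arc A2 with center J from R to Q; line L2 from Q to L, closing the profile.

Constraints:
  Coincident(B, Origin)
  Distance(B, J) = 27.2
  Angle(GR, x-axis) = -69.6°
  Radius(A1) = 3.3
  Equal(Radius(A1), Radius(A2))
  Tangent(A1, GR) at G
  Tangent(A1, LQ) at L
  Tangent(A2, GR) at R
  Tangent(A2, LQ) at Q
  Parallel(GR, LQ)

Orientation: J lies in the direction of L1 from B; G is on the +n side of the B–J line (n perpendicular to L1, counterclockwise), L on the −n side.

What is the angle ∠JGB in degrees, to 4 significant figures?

83.08°

B is at the origin and J lies 27.2 along u from B, so J = 27.2·u = (9.481, -25.49). Tangency of A1 to both parallel lines with radius 3.3 puts G and L at B ± 3.3·n: G = (3.093, 1.150), L = (-3.093, -1.150). Then cos ∠JGB = GJ·GB / (|GJ||GB|), giving 83.08°.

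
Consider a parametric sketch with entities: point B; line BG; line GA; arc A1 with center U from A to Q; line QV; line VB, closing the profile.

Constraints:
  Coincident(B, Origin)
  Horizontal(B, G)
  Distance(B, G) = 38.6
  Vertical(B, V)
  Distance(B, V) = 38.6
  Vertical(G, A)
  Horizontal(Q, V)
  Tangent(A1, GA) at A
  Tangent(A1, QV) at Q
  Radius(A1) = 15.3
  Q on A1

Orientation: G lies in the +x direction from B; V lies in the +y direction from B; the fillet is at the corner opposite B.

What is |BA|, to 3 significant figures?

45.1

B is at the origin; B and G share the same y with |BG| = 38.6 and G on the +x side, so G = (38.6, 0.00). BV is vertical with |BV| = 38.6 and V on the +y side, so V = (0.00, 38.6). The virtual corner opposite B is at (38.6, 38.6). Since A1 is tangent to GA there, UA ⟂ GA and tangency of A1 to QV means the radius UQ is perpendicular to QV, with radius 15.3, so the center U sits 15.3 in from both sides at U = (23.3, 23.3). That places the tangent points at A = (38.6, 23.3) on GA and Q = (23.3, 38.6) on QV. Then |BA| = |A − B| = 45.1.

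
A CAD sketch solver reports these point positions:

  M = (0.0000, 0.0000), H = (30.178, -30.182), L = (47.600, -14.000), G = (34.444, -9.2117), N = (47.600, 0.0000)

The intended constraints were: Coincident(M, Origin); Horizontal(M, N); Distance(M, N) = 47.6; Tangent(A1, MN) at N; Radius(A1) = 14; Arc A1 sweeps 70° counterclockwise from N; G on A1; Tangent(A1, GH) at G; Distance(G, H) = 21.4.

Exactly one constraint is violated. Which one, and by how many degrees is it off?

Tangent(A1, GH) at G — off by 8.50°.

M = (0.00, 0.00) ✓; M.y = 0.00, N.y = 0.00 ✓; |MN| = 47.60 ✓; ∠(LN, NM) = 90.00° ✓; |LN| = 14.00 ✓; bearing(L→G) − bearing(L→N) = 70.00° ✓; |LG| = 14.00 ✓; ∠(LG, GH) = 81.50° ✗; |GH| = 21.40 ✓.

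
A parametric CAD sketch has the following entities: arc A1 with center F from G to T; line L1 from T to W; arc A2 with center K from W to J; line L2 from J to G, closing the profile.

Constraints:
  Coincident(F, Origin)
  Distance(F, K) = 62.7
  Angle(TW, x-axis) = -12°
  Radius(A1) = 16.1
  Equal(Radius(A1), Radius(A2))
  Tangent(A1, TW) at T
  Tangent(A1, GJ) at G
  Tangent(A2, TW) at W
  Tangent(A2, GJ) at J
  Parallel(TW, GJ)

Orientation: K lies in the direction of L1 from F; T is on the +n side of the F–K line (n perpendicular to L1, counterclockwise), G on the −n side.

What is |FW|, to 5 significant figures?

64.734

Tangency of A1 to both parallel lines with radius 16.1 puts T and G at F ± 16.1·n: T = (3.3474, 15.748), G = (-3.3474, -15.748). Equal radii place W and J the same way about K: W = K + 16.1·n = (64.677, 2.7121), J = K − 16.1·n = (57.982, -28.784). Then |FW| = |W − F| = 64.734.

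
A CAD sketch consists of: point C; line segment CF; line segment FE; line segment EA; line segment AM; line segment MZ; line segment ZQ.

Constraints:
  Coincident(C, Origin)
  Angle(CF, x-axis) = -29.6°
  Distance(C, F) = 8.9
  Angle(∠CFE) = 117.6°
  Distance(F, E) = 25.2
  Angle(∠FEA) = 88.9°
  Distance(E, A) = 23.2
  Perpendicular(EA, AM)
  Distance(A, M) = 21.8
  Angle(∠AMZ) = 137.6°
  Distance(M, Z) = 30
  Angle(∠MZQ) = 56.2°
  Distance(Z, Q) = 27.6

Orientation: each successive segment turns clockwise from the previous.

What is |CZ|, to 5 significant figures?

15.769

C is at the origin; CF runs at -29.6° with length 8.9, so F = (7.7385, -4.3961). ∠CFE = 117.6° gives FE at -92.000° from the x-axis; with |FE| = 25.2, E = (6.8590, -29.581). ∠FEA = 88.9° gives EA at 176.90° from the x-axis; with |EA| = 23.2, A = (-16.307, -28.326). The perpendicularity gives AM at right angles to EA, so AM runs at 86.900°; with |AM| = 21.8, M = (-15.128, -6.5580). ∠AMZ = 137.6° gives MZ at 44.500° from the x-axis; with |MZ| = 30.0, Z = (6.2694, 14.469). Then |CZ| = |Z − C| = 15.769.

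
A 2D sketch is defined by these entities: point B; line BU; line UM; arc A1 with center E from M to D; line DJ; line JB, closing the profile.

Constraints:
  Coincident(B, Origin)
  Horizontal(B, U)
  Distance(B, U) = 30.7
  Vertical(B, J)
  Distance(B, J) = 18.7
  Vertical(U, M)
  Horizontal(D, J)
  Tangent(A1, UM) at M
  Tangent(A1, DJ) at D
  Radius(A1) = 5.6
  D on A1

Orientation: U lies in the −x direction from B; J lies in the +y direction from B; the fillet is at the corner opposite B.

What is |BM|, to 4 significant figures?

33.38

B is at the origin; BU is horizontal with |BU| = 30.7 and U on the −x side, so U = (-30.70, 0.000). B and J share the same x with |BJ| = 18.7 and J on the +y side, so J = (0.000, 18.70). The virtual corner opposite B is at (-30.70, 18.70). Tangency of A1 to UM means the radius EM is perpendicular to UM and A1 meets DJ tangentially, so ED is at right angles to DJ, with radius 5.6, so the center E sits 5.6 in from both sides at E = (-25.10, 13.10). That places the tangent points at M = (-30.70, 13.10) on UM and D = (-25.10, 18.70) on DJ. Then |BM| = |M − B| = 33.38.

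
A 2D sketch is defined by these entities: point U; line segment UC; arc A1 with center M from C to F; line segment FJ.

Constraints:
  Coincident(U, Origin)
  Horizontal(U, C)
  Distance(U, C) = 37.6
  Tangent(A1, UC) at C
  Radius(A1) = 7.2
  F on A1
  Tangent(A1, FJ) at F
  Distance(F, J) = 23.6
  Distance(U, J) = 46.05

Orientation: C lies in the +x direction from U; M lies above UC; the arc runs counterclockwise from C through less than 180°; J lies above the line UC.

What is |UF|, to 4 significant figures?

45.26

Checks: |MF| = 7.200 ✓; ∠(MF, FJ) = 90.00° ✓; |FJ| = 23.60 ✓; |UJ| = 46.05 ✓.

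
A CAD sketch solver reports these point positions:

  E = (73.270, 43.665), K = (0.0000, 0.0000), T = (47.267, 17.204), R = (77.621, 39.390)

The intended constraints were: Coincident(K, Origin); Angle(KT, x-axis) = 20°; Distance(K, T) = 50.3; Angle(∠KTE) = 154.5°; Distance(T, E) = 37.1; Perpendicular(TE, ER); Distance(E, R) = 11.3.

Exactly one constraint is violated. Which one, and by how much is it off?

Distance(E, R) = 11.3 — off by 5.20.

K = (0.00, 0.00) ✓; KT at 20.00° ✓; |KT| = 50.30 ✓; ∠KTE = 154.5° ✓; |TE| = 37.10 ✓; ∠(TE, ER) = 90.00° ✓; |ER| = 6.100 ✗.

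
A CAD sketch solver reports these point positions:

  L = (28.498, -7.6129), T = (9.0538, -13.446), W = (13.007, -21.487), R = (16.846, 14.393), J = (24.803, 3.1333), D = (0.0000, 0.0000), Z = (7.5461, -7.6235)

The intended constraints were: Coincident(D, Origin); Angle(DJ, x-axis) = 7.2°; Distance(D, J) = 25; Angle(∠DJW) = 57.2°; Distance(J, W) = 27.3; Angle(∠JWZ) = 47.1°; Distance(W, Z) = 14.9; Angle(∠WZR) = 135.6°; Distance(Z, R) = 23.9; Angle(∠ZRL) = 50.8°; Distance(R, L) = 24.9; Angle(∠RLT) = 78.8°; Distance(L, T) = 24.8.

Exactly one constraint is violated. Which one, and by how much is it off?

Distance(L, T) = 24.8 — off by 4.50.

D = (0.00, 0.00) ✓; DJ at 7.200° ✓; |DJ| = 25.00 ✓; ∠DJW = 57.20° ✓; |JW| = 27.30 ✓; ∠JWZ = 47.10° ✓; |WZ| = 14.90 ✓; ∠WZR = 135.6° ✓; |ZR| = 23.90 ✓; ∠ZRL = 50.80° ✓; |RL| = 24.90 ✓; ∠RLT = 78.80° ✓; |LT| = 20.30 ✗.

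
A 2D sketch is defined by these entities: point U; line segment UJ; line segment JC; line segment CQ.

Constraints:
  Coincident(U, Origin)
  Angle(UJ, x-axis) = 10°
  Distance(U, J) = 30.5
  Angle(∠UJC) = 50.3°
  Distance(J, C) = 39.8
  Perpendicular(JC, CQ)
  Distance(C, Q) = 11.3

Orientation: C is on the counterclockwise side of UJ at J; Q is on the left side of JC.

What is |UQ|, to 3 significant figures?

23.7

U is at the origin; UJ runs at 10.0° with length 30.5, so J = 30.5·(cos 10.0°, sin 10.0°) = (30.0, 5.30). ∠UJC = 50.3°, so JC runs at 10.0° + (180° − 50.3°) = 140° from the x-axis; with |JC| = 39.8, C = J + 39.8·(cos 140°, sin 140°) = (-0.318, 31.0). JC ⟂ CQ; with |CQ| = 11.3 on the left of JC, Q = C + 11.3·(-0.647, -0.763) = (-7.63, 22.4). Then |UQ| = |Q − U| = 23.7.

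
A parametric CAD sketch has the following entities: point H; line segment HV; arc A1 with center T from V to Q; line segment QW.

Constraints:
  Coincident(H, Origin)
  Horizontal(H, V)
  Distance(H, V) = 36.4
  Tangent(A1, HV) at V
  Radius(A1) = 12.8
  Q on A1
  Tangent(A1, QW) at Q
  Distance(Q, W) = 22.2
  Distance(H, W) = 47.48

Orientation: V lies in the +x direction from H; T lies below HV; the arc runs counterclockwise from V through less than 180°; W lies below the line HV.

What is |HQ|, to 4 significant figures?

28.73

H is at the origin; HV is horizontal with |HV| = 36.4 and V on the +x side, so V = (36.40, 0.000). The tangent condition forces TV to be normal to HV, so T = V + (0, -12.8) = (36.40, -12.80). Since TQ ⟂ QW (tangency), |TW| = √(12.8² + 22.2²) = 25.63 regardless of where Q sits on A1. So W lies on both circle(H, 47.48) and circle(T, 25.63); the below-HV intersection is W = (29.24, -37.41). Q is the foot of the tangent from W: Q = (23.97, -15.84).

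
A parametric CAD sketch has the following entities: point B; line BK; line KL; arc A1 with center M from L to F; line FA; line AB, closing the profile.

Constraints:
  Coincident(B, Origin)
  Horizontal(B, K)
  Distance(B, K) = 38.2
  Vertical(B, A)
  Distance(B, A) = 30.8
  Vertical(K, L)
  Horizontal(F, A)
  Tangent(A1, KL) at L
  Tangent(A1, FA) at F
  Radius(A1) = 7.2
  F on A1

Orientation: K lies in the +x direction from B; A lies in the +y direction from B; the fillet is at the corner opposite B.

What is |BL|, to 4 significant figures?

44.90

B is at the origin; BK is horizontal with |BK| = 38.2 and K on the +x side, so K = (38.20, 0.000). B and A share the same x with |BA| = 30.8 and A on the +y side, so A = (0.000, 30.80). The virtual corner opposite B is at (38.20, 30.80). A1 meets KL tangentially, so ML is at right angles to KL and the tangent condition forces MF to be normal to FA, with radius 7.2, so the center M sits 7.2 in from both sides at M = (31.00, 23.60). That places the tangent points at L = (38.20, 23.60) on KL and F = (31.00, 30.80) on FA. Then |BL| = |L − B| = 44.90.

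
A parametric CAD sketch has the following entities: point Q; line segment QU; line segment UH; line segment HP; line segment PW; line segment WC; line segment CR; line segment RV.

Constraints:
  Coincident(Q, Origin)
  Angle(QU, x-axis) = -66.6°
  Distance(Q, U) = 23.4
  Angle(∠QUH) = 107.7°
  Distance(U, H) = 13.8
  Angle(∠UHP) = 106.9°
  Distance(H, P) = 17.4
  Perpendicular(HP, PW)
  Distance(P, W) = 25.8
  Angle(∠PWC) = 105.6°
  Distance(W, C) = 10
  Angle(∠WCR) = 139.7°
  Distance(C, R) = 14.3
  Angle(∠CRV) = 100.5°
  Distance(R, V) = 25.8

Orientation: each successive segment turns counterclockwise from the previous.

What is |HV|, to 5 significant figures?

2.7317

Q is at the origin; QU runs at -66.6° with length 23.4, so U = (9.2933, -21.475). ∠QUH = 107.7° gives UH at 5.7000° from the x-axis; with |UH| = 13.8, H = (23.025, -20.105). ∠UHP = 106.9° gives HP at 78.800° from the x-axis; with |HP| = 17.4, P = (26.405, -3.0362). HP is perpendicular to PW, so PW runs at 168.80°; with |PW| = 25.8, W = (1.0961, 1.9750). ∠PWC = 105.6° gives WC at -116.80° from the x-axis; with |WC| = 10.0, C = (-3.4127, -6.9508). ∠WCR = 139.7° gives CR at -76.500° from the x-axis; with |CR| = 14.3, R = (-0.074444, -20.856). ∠CRV = 100.5° gives RV at 3.0000° from the x-axis; with |RV| = 25.8, V = (25.690, -19.505). Then |HV| = |V − H| = 2.7317.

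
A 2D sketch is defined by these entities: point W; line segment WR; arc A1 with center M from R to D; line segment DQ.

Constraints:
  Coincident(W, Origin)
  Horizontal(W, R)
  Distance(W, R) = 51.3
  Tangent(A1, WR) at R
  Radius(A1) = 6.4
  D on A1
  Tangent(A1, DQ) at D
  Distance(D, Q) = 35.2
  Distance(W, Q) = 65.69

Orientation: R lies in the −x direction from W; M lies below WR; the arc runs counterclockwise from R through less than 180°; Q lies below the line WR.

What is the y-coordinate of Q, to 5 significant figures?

-42.165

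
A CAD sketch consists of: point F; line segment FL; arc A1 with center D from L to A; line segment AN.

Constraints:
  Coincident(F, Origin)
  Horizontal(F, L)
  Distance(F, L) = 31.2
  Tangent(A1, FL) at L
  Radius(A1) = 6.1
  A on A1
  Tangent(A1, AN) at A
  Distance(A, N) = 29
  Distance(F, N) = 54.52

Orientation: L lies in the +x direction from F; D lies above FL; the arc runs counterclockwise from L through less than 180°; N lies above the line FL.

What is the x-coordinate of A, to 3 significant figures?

37.2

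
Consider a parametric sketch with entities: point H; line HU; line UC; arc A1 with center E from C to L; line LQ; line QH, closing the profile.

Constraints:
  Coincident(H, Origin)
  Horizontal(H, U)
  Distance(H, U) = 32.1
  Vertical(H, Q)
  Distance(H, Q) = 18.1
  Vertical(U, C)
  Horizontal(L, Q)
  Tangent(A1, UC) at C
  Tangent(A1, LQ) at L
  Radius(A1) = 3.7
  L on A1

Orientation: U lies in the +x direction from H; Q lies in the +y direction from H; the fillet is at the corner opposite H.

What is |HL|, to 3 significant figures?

33.7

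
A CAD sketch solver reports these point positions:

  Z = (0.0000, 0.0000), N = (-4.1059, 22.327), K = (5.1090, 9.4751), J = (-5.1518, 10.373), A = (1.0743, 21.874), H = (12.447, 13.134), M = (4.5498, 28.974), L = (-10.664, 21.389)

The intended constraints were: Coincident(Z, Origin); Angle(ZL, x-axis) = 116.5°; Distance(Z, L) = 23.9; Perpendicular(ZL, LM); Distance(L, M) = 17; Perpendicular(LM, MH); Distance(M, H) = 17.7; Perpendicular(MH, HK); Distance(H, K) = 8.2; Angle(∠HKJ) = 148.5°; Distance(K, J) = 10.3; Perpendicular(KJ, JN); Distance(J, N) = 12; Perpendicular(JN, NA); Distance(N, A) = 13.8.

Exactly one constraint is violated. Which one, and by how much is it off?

Distance(N, A) = 13.8 — off by 8.60.

Z = (0.00, 0.00) ✓; ZL at 116.5° ✓; |ZL| = 23.90 ✓; ∠(ZL, LM) = 90.00° ✓; |LM| = 17.00 ✓; ∠(LM, MH) = 90.00° ✓; |MH| = 17.70 ✓; ∠(MH, HK) = 90.00° ✓; |HK| = 8.200 ✓; ∠HKJ = 148.5° ✓; |KJ| = 10.30 ✓; ∠(KJ, JN) = 90.00° ✓; |JN| = 12.00 ✓; ∠(JN, NA) = 90.00° ✓; |NA| = 5.200 ✗.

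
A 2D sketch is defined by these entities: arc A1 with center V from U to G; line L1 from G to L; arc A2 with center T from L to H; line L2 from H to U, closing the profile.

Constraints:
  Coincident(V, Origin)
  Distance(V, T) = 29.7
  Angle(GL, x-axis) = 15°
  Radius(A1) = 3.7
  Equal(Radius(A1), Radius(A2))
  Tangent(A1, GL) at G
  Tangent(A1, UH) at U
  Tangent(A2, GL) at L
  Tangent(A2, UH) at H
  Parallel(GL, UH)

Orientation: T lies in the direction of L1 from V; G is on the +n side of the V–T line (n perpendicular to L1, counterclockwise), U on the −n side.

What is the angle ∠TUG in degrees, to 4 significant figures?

82.90°

The slot axis is L1's direction at 15.0°, so u = (cos 15.0°, sin 15.0°) = (0.9659, 0.2588) and n = (−sin 15.0°, cos 15.0°) = (-0.2588, 0.9659). V is at the origin and T lies 29.7 along u from V, so T = 29.7·u = (28.69, 7.687). Tangency of A1 to both parallel lines with radius 3.7 puts G and U at V ± 3.7·n: G = (-0.9576, 3.574), U = (0.9576, -3.574). Then cos ∠TUG = UT·UG / (|UT||UG|), giving 82.90°.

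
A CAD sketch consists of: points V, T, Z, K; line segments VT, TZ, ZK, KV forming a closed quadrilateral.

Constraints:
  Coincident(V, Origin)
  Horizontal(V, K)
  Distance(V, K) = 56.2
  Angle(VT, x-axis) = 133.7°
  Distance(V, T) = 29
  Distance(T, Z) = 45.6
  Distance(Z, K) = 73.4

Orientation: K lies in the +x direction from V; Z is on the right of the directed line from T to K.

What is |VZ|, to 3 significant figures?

27.5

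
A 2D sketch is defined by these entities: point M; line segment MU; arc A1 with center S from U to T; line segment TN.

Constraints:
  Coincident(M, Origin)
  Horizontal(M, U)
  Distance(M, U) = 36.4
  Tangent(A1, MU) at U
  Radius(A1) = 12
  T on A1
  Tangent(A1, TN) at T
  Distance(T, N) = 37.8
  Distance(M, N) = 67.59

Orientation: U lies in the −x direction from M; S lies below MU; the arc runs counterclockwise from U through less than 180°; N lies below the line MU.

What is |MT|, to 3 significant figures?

50.1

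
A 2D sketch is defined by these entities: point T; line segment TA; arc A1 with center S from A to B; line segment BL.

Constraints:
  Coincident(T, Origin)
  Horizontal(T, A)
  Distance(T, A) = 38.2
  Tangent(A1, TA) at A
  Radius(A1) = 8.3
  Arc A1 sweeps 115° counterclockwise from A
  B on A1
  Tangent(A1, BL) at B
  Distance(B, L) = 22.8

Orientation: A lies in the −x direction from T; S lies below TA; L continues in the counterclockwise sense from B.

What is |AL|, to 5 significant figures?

32.540

On A1, A sits at bearing 90° from S; a 115° counterclockwise sweep puts B at bearing 205°, so B = S + 8.3·(cos 205°, sin 205°) = (-45.722, -11.808). A1 meets BL tangentially, so SB is at right angles to BL, so BL runs along (−sin 205°, cos 205°); with |BL| = 22.8, L = (-36.087, -32.472). Then |AL| = |L − A| = 32.540.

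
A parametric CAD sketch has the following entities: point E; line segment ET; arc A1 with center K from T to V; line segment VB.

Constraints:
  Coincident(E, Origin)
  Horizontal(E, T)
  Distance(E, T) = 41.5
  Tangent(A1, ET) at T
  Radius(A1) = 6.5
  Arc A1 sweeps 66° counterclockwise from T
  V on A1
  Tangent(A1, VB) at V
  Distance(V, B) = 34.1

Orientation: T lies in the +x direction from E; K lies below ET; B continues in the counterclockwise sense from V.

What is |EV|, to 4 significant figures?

35.77

E is at the origin; ET is horizontal with |ET| = 41.5 and T on the +x side, so T = (41.50, 0.000). A1 meets ET tangentially, so KT is at right angles to ET, so K = T + (0, -6.5) = (41.50, -6.500). On A1, T sits at bearing 90° from K; a 66° counterclockwise sweep puts V at bearing 156°, so V = K + 6.5·(cos 156°, sin 156°) = (35.56, -3.856). Then |EV| = |V − E| = 35.77.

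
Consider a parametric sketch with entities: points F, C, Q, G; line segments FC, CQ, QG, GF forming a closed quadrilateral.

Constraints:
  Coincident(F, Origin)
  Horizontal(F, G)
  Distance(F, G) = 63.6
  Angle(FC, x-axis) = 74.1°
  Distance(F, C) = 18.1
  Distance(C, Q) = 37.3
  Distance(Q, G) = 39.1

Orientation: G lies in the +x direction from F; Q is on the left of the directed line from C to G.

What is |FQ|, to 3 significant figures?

50.4

Checks: |CQ| = 37.30 ✓; |QG| = 39.10 ✓.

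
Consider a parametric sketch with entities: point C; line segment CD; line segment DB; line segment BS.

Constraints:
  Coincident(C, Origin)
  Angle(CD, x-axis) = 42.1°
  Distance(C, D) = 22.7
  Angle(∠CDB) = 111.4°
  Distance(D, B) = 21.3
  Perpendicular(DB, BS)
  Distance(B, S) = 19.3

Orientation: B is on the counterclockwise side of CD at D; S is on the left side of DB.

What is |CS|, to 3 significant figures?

29.6

C is at the origin; CD runs at 42.1° with length 22.7, so D = 22.7·(cos 42.1°, sin 42.1°) = (16.8, 15.2). ∠CDB = 111.4°, so DB runs at 42.1° + (180° − 111.4°) = 111° from the x-axis; with |DB| = 21.3, B = D + 21.3·(cos 111°, sin 111°) = (9.31, 35.1). DB is perpendicular to BS; with |BS| = 19.3 on the left of DB, S = B + 19.3·(-0.935, -0.353) = (-8.74, 28.3). Then |CS| = |S − C| = 29.6.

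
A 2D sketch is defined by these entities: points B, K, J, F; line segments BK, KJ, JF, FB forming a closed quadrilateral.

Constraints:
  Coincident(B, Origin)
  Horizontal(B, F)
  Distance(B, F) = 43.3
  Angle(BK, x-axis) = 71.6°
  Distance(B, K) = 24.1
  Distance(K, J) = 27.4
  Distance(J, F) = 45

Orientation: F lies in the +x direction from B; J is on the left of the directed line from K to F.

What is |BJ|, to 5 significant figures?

50.057

B is at the origin; B and F share the same y with |BF| = 43.3 and F in +x, so F = (43.3, 0). BK runs at 71.6° with |BK| = 24.1, so K = (7.6071, 22.868). J is determined by |KJ| = 27.4 and |JF| = 45.0 together: it lies at the intersection of circle(K, 27.4) and circle(F, 45.0). With |KF| = 42.390, the foot of the radical line on KF is 6.1651 from K and the perpendicular offset is √(27.4² − 6.1651²) = 26.697. Taking the left-of-KF solution: J = (27.201, 42.021).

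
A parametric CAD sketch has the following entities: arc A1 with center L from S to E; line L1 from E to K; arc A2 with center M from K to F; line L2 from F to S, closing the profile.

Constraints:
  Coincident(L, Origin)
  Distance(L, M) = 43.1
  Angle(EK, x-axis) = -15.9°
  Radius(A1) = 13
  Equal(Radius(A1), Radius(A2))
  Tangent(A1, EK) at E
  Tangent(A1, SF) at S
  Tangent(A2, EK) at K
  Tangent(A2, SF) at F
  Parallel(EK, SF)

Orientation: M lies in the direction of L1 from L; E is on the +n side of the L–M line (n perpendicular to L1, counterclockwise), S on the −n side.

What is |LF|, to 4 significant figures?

45.02

The slot axis is L1's direction at -15.9°, so u = (cos -15.9°, sin -15.9°) = (0.9617, -0.2740) and n = (−sin -15.9°, cos -15.9°) = (0.2740, 0.9617). L is at the origin and M lies 43.1 along u from L, so M = 43.1·u = (41.45, -11.81). Tangency of A1 to both parallel lines with radius 13.0 puts E and S at L ± 13.0·n: E = (3.561, 12.50), S = (-3.561, -12.50). Equal radii place K and F the same way about M: K = M + 13.0·n = (45.01, 0.6950), F = M − 13.0·n = (37.89, -24.31). Then |LF| = |F − L| = 45.02.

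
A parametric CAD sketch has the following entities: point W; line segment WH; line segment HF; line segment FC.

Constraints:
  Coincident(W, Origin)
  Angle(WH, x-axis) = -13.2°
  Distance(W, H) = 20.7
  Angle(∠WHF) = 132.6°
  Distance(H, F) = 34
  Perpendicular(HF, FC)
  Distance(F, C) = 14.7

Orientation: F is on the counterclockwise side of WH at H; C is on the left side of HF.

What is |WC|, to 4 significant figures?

48.01

W is at the origin; WH runs at -13.2° with length 20.7, so H = 20.7·(cos -13.2°, sin -13.2°) = (20.15, -4.727). ∠WHF = 132.6°, so HF runs at -13.2° + (180° − 132.6°) = 34.20° from the x-axis; with |HF| = 34.0, F = H + 34.0·(cos 34.20°, sin 34.20°) = (48.27, 14.38). HF is perpendicular to FC; with |FC| = 14.7 on the left of HF, C = F + 14.7·(-0.5621, 0.8271) = (40.01, 26.54). Then |WC| = |C − W| = 48.01.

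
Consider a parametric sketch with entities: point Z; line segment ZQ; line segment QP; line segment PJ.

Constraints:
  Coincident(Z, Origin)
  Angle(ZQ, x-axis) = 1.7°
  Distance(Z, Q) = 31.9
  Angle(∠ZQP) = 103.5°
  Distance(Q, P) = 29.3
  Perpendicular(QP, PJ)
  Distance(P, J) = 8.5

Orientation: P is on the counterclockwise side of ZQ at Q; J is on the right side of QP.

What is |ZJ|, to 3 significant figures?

54.0

Z is at the origin; ZQ runs at 1.7° with length 31.9, so Q = 31.9·(cos 1.7°, sin 1.7°) = (31.9, 0.946). ∠ZQP = 103.5°, so QP runs at 1.7° + (180° − 103.5°) = 78.2° from the x-axis; with |QP| = 29.3, P = Q + 29.3·(cos 78.2°, sin 78.2°) = (37.9, 29.6). The perpendicularity gives PJ at right angles to QP; with |PJ| = 8.5 on the right of QP, J = P + 8.5·(0.979, -0.204) = (46.2, 27.9). Then |ZJ| = |J − Z| = 54.0.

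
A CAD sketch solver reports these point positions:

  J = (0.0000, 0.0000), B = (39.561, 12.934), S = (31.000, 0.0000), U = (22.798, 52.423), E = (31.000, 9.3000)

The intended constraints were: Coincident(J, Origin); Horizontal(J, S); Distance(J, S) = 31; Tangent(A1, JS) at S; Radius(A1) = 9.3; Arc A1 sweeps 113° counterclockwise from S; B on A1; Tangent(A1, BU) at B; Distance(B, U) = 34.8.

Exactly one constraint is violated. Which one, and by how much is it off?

Distance(B, U) = 34.8 — off by 8.10.

J = (0.00, 0.00) ✓; J.y = 0.00, S.y = 0.00 ✓; |JS| = 31.00 ✓; ∠(ES, SJ) = 90.00° ✓; |ES| = 9.300 ✓; bearing(E→B) − bearing(E→S) = 113.0° ✓; |EB| = 9.300 ✓; ∠(EB, BU) = 90.00° ✓; |BU| = 42.90 ✗.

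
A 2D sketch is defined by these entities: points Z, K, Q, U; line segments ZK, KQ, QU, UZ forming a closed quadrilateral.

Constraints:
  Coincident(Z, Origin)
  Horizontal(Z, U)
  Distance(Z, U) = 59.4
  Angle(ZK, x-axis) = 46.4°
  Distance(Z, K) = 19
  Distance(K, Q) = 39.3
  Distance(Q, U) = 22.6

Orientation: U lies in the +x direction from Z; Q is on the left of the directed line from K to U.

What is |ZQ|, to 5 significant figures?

55.879

Z is at the origin; ZU is horizontal with |ZU| = 59.4 and U in +x, so U = (59.4, 0). ZK runs at 46.4° with |ZK| = 19.0, so K = (13.103, 13.759). Q is determined by |KQ| = 39.3 and |QU| = 22.6 together: it lies at the intersection of circle(K, 39.3) and circle(U, 22.6). With |KU| = 48.299, the foot of the radical line on KU is 34.851 from K and the perpendicular offset is √(39.3² − 34.851²) = 18.164. Taking the left-of-KU solution: Q = (51.684, 21.242).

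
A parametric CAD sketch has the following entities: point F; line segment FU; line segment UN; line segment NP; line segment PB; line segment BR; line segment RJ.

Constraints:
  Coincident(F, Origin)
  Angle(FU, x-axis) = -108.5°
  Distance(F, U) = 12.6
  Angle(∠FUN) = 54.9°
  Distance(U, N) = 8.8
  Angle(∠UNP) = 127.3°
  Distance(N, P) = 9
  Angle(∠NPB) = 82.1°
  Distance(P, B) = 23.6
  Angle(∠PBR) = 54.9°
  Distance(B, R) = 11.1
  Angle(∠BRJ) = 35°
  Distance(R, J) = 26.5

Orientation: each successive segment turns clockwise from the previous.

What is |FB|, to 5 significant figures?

15.963

∠UNP = 127.3° gives NP at 73.700° from the x-axis; with |NP| = 9.0, P = (-6.6941, 3.7724). ∠NPB = 82.1° gives PB at -24.200° from the x-axis; with |PB| = 23.6, B = (14.832, -5.9017). Then |FB| = |B − F| = 15.963.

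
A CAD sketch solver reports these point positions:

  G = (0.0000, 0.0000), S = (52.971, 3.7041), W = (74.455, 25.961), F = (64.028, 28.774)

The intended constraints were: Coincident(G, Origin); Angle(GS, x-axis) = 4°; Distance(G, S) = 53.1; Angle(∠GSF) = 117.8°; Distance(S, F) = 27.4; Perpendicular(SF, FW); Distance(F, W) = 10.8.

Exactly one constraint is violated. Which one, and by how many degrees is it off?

Perpendicular(SF, FW) — off by 8.70°.

G = (0.00, 0.00) ✓; GS at 4.000° ✓; |GS| = 53.10 ✓; ∠GSF = 117.8° ✓; |SF| = 27.40 ✓; ∠(SF, FW) = 81.30° ✗; |FW| = 10.80 ✓.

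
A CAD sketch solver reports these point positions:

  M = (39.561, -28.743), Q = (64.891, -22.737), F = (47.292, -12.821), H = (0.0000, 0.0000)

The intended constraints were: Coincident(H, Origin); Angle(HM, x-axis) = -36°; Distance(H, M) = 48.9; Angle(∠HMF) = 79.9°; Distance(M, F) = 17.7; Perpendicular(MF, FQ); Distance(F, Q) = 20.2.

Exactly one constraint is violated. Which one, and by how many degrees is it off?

Perpendicular(MF, FQ) — off by 3.50°.

H = (0.00, 0.00) ✓; HM at -36.00° ✓; |HM| = 48.90 ✓; ∠HMF = 79.90° ✓; |MF| = 17.70 ✓; ∠(MF, FQ) = 93.50° ✗; |FQ| = 20.20 ✓.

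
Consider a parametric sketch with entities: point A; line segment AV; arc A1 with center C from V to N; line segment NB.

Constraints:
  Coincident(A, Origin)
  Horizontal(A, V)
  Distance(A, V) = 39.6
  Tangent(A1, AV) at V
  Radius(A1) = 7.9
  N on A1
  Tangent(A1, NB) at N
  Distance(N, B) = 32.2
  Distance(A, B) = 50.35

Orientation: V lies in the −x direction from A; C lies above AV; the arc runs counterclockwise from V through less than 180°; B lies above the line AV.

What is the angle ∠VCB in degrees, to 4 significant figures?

164.5°

Checks: |CN| = 7.900 ✓; ∠(CN, NB) = 90.00° ✓; |NB| = 32.20 ✓; |AB| = 50.35 ✓.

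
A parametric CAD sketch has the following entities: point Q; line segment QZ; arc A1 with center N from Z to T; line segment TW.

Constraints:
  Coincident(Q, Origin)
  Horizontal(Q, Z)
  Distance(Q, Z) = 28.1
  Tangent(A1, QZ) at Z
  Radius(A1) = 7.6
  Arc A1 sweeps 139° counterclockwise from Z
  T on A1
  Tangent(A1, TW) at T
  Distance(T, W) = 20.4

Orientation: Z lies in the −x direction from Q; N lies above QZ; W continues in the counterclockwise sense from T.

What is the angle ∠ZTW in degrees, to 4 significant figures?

110.5°

Q is at the origin; Q and Z share the same y with |QZ| = 28.1 and Z on the −x side, so Z = (-28.10, 0.000). A1 meets QZ tangentially, so NZ is at right angles to QZ, so N = Z + (0, 7.6) = (-28.10, 7.600). On A1, Z sits at bearing -90° from N; a 139° counterclockwise sweep puts T at bearing 49°, so T = N + 7.6·(cos 49°, sin 49°) = (-23.11, 13.34). The tangent condition forces NT to be normal to TW, so TW runs along (−sin 49°, cos 49°); with |TW| = 20.4, W = (-38.51, 26.72). Then cos ∠ZTW = TZ·TW / (|TZ||TW|), giving 110.5°.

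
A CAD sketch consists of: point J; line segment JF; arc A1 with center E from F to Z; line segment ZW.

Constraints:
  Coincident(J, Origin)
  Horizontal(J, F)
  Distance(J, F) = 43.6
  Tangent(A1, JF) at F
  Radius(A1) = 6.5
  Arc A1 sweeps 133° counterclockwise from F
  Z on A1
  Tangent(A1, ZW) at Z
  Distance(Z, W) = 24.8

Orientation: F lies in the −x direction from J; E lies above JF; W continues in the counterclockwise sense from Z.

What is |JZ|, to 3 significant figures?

40.4

Tangency of A1 to JF means the radius EF is perpendicular to JF, so E = F + (0, 6.5) = (-43.6, 6.50). On A1, F sits at bearing -90° from E; a 133° counterclockwise sweep puts Z at bearing 43°, so Z = E + 6.5·(cos 43°, sin 43°) = (-38.8, 10.9). Then |JZ| = |Z − J| = 40.4.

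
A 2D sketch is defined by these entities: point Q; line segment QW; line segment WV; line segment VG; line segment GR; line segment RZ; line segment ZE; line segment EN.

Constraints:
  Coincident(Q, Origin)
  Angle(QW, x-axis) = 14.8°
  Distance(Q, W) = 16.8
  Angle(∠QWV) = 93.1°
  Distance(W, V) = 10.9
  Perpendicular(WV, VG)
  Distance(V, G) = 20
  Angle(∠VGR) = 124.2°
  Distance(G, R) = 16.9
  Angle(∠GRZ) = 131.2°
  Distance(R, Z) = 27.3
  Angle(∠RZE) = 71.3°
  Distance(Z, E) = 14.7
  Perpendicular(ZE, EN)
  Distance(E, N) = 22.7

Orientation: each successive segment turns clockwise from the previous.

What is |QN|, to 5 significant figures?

6.2137

Q is at the origin; QW runs at 14.8° with length 16.8, so W = (16.243, 4.2915). ∠QWV = 93.1° gives WV at -72.100° from the x-axis; with |WV| = 10.9, V = (19.593, -6.0809). WV is perpendicular to VG, so VG runs at -162.10°; with |VG| = 20.0, G = (0.56093, -12.228). ∠VGR = 124.2° gives GR at 142.10° from the x-axis; with |GR| = 16.9, R = (-12.775, -1.8466). ∠GRZ = 131.2° gives RZ at 93.300° from the x-axis; with |RZ| = 27.3, Z = (-14.346, 25.408). ∠RZE = 71.3° gives ZE at -15.400° from the x-axis; with |ZE| = 14.7, E = (-0.17388, 21.504). ZE is perpendicular to EN, so EN runs at -105.40°; with |EN| = 22.7, N = (-6.2020, -0.38051). Then |QN| = |N − Q| = 6.2137.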